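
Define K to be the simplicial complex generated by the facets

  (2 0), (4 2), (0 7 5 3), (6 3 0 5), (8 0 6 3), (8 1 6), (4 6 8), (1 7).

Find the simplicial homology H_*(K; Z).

H_0 = Z,  H_1 = Z^2,  H_2 = 0,  H_3 = 0.

Fix the vertex order 0 < 1 < 2 < 3 < 4 < 5 < 6 < 7 < 8 and write every simplex with vertices in increasing order. Then dim K = 3 and the simplices of K are:

  0-simplices (9): [0], [1], [2], [3], [4], [5], [6], [7], [8]
  1-simplices (19): [0,2], [0,3], [0,5], [0,6], [0,7], [0,8], [1,6], [1,7], [1,8], [2,4], [3,5], [3,6], [3,7], [3,8], [4,6], [4,8], [5,6], [5,7], [6,8]
  2-simplices (12): [0,3,5], [0,3,6], [0,3,7], [0,3,8], [0,5,6], [0,5,7], [0,6,8], [1,6,8], [3,5,6], [3,5,7], [3,6,8], [4,6,8]
  3-simplices (3): [0,3,5,6], [0,3,5,7], [0,3,6,8]

so the chain groups are C_0 ≅ Z^9, C_1 ≅ Z^19, C_2 ≅ Z^12, C_3 ≅ Z^3.

∂_1: C_1 → C_0 sends each edge [p,q] (with p < q) to q − p. For instance
  ∂[0,8] = [8] − [0].
As a 9×19 matrix over Z this has rank 8, with invariant factors (1,1,1,1,1,1,1,1).

Boundary ∂_2: C_2 → C_1 maps a triangle to the signed sum of its edges. For instance
  ∂[0,5,6] = [5,6] − [0,6] + [0,5],
  ∂[3,6,8] = [6,8] − [3,8] + [3,6].
As a 19×12 matrix over Z this has rank 9, with invariant factors (1,1,1,1,1,1,1,1,1).

∂_3: C_3 → C_2 sends each 3-simplex σ to the alternating sum Σ_i (−1)^i (σ with its i-th vertex removed). For instance
  ∂[0,3,5,7] = [3,5,7] − [0,5,7] + [0,3,7] − [0,3,5],
  ∂[0,3,6,8] = [3,6,8] − [0,6,8] + [0,3,8] − [0,3,6].
This gives a 12×3 integer matrix of rank 3; reducing to Smith normal form yields diagonal entries (1,1,1).

Computing H_k = (kernel of ∂_k) / (image of ∂_{k+1}):

  H_0: rank C_0 − rank ∂_1 = 9 − 8 = 1, and the invariant factors of ∂_1 are all 1, so H_0 = Z.
  H_1: rank ker ∂_1 − rank ∂_2 = (19 − 8) − 9 = 2, and the invariant factors of ∂_2 are all 1, so H_1 = Z^2.
  H_2: rank ker ∂_2 − rank ∂_3 = (12 − 9) − 3 = 0, and the invariant factors of ∂_3 are all 1, so H_2 = 0.
  H_3: rank ker ∂_3 − rank ∂_4 = (3 − 3) − 0 = 0, and there is no ∂_4, so H_3 = 0.

As a check, the Euler characteristic is 9 − 19 + 12 − 3 = -1, which agrees with 1 − 2 + 0 − 0 = -1.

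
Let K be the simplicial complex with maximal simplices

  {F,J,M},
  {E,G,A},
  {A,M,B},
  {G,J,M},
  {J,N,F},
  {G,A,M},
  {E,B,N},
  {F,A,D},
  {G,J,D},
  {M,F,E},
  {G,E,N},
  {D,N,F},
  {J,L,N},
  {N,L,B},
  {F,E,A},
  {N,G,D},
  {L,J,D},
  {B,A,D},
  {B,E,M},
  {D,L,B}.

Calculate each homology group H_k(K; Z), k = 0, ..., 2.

H_0 = Z,  H_1 = Z × Z/2,  H_2 = 0.

Take the total order A < B < D < E < F < G < J < L < M < N on the vertex set. Then K (dimension 2) consists of the simplices:

  0-simplices (10): A, B, D, E, F, G, J, L, M, N
  1-simplices (30): AB, AD, AE, AF, AG, AM, BD, BE, BL, BM, BN, DF, DG, DJ, DL, DN, EF, EG, EM, EN, FJ, FM, FN, GJ, GM, GN, JL, JM, JN, LN
  2-simplices (20): ABD, ABM, ADF, AEF, AEG, AGM, BDL, BEM, BEN, BLN, DFN, DGJ, DGN, DJL, EFM, EGN, FJM, FJN, GJM, JLN

Hence C_0 ≅ Z^10, C_1 ≅ Z^30, C_2 ≅ Z^20.

Boundary ∂_1: C_1 → C_0 sends each edge [p,q] (with p < q) to q − p.
The 10×30 boundary matrix has rank 9 and Smith normal form diag(1,1,1,1,1,1,1,1,1).

Boundary ∂_2: C_2 → C_1 sends each 2-simplex [p,q,r] to [q,r] − [p,r] + [p,q]. For instance
  ∂AEF = EF − AF + AE,
  ∂AGM = GM − AM + AG.
The resulting 30×20 matrix has rank 20, and its Smith normal form has invariant factors (1,1,1,1,1,1,1,1,1,1,1,1,1,1,1,1,1,1,1,2).

Reading off H_k = ker ∂_k / im ∂_{k+1}:

  H_0: rank C_0 − rank ∂_1 = 10 − 9 = 1, and the invariant factors of ∂_1 are all 1, so H_0 ≅ Z.
  H_1: rank ker ∂_1 − rank ∂_2 = (30 − 9) − 20 = 1, and ∂_2 has invariant factor 2 > 1, so H_1 ≅ Z × Z/2.
  H_2: rank ker ∂_2 − rank ∂_3 = (20 − 20) − 0 = 0, and there is no ∂_3, so H_2 ≅ 0.

As a check, the Euler characteristic is 10 − 30 + 20 = 0, which agrees with 1 − 1 + 0 = 0.
(K is a triangulation of the Klein bottle.)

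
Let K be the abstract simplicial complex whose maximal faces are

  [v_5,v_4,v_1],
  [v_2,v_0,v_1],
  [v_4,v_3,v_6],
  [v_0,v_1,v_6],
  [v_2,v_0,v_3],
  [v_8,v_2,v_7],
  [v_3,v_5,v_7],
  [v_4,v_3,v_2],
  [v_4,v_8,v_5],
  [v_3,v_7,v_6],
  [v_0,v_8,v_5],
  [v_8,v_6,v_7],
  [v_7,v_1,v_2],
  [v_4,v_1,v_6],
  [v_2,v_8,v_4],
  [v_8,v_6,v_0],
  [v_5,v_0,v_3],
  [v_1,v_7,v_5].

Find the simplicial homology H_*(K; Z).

H_0 ≅ Z,  H_1 ≅ Z^2,  H_2 ≅ Z.

Order the vertices as v_0 < v_1 < v_2 < v_3 < v_4 < v_5 < v_6 < v_7 < v_8. Listing each simplex with vertices in this order, K has dimension 2 with simplices:

  0-simplices (9): [v_0], [v_1], [v_2], [v_3], [v_4], [v_5], [v_6], [v_7], [v_8]
  1-simplices (27): (27 of them)
  2-simplices (18): (18 of them)

so the chain groups are C_0 ≅ Z^9, C_1 ≅ Z^27, C_2 ≅ Z^18.

Boundary ∂_1: C_1 → C_0 maps an edge to its endpoints' difference, ∂[p,q] = q − p.
The 9×27 boundary matrix has rank 8 and Smith normal form diag(1,1,1,1,1,1,1,1).

∂_2: C_2 → C_1 acts by ∂[p,q,r] = [q,r] − [p,r] + [p,q]. For instance
  ∂[v_1,v_2,v_7] = [v_2,v_7] − [v_1,v_7] + [v_1,v_2],
  ∂[v_0,v_1,v_6] = [v_1,v_6] − [v_0,v_6] + [v_0,v_1].
This gives a 27×18 integer matrix of rank 17; reducing to Smith normal form yields diagonal entries (1,1,1,1,1,1,1,1,1,1,1,1,1,1,1,1,1).

Reading off H_k = ker ∂_k / im ∂_{k+1}:

  H_0: rank C_0 − rank ∂_1 = 9 − 8 = 1, and the invariant factors of ∂_1 are all 1, so H_0 = Z.
  H_1: rank ker ∂_1 − rank ∂_2 = (27 − 8) − 17 = 2, and the invariant factors of ∂_2 are all 1, so H_1 = Z^2.
  H_2: rank ker ∂_2 − rank ∂_3 = (18 − 17) − 0 = 1, and there is no ∂_3, so H_2 = Z.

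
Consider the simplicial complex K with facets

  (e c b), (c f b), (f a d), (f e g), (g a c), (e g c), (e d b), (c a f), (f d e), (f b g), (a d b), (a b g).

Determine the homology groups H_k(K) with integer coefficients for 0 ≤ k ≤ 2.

H_0 ≅ Z,  H_1 ≅ Z/2,  H_2 = 0.

Fix the vertex order a < b < c < d < e < f < g and write every simplex with vertices in increasing order. Then dim K = 2 and the simplices of K are:

  0-simplices (7): a, b, c, d, e, f, g
  1-simplices (18): ab, ac, ad, af, ag, bc, bd, be, bf, bg, ce, cf, cg, de, df, ef, eg, fg
  2-simplices (12): abd, abg, acf, acg, adf, bce, bcf, bde, bfg, ceg, def, efg

Hence C_0 ≅ Z^7, C_1 ≅ Z^18, C_2 ≅ Z^12.

∂_1: C_1 → C_0 sends each edge [p,q] (with p < q) to q − p.
The 7×18 boundary matrix has rank 6 and Smith normal form diag(1,1,1,1,1,1).

∂_2: C_2 → C_1 sends each 2-simplex [p,q,r] to [q,r] − [p,r] + [p,q]. For instance
  ∂bce = ce − be + bc,
  ∂abd = bd − ad + ab.
This gives a 18×12 integer matrix of rank 12; reducing to Smith normal form yields diagonal entries (1,1,1,1,1,1,1,1,1,1,1,2).

From H_k ≅ ker(∂_k) / im(∂_{k+1}) we obtain:

  H_0: rank C_0 − rank ∂_1 = 7 − 6 = 1, and the invariant factors of ∂_1 are all 1, so H_0 = Z.
  H_1: rank ker ∂_1 − rank ∂_2 = (18 − 6) − 12 = 0, and ∂_2 has invariant factor 2 > 1, so H_1 = Z/2.
  H_2: rank ker ∂_2 − rank ∂_3 = (12 − 12) − 0 = 0, and there is no ∂_3, so H_2 = 0.

As a check, the Euler characteristic is 7 − 18 + 12 = 1, which agrees with 1 − 0 + 0 = 1.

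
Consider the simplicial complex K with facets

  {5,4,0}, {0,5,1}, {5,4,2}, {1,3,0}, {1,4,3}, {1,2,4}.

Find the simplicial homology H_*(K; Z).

H_0 = Z,  H_1 = Z,  H_2 = 0.

Order the vertices as 0 < 1 < 2 < 3 < 4 < 5. Listing each simplex with vertices in this order, K has dimension 2 with simplices:

  0-simplices (6): [0], [1], [2], [3], [4], [5]
  1-simplices (12): [0,1], [0,3], [0,4], [0,5], [1,2], [1,3], [1,4], [1,5], [2,4], [2,5], [3,4], [4,5]
  2-simplices (6): [0,1,3], [0,1,5], [0,4,5], [1,2,4], [1,3,4], [2,4,5]

giving chain groups C_0 ≅ Z^6, C_1 ≅ Z^12, C_2 ≅ Z^6.

∂_1: C_1 → C_0 sends each edge [p,q] (with p < q) to q − p. For instance
  ∂[2,4] = [4] − [2].
This gives a 6×12 integer matrix of rank 5; reducing to Smith normal form yields diagonal entries (1,1,1,1,1).

The boundary map ∂_2: C_2 → C_1 maps a triangle to the signed sum of its edges. For instance
  ∂[0,1,3] = [1,3] − [0,3] + [0,1],
  ∂[1,2,4] = [2,4] − [1,4] + [1,2].
As a 12×6 matrix over Z this has rank 6, with invariant factors (1,1,1,1,1,1).

Reading off H_k = ker ∂_k / im ∂_{k+1}:

  H_0: rank C_0 − rank ∂_1 = 6 − 5 = 1, and the invariant factors of ∂_1 are all 1, so H_0 ≅ Z.
  H_1: rank ker ∂_1 − rank ∂_2 = (12 − 5) − 6 = 1, and the invariant factors of ∂_2 are all 1, so H_1 ≅ Z.
  H_2: rank ker ∂_2 − rank ∂_3 = (6 − 6) − 0 = 0, and there is no ∂_3, so H_2 ≅ 0.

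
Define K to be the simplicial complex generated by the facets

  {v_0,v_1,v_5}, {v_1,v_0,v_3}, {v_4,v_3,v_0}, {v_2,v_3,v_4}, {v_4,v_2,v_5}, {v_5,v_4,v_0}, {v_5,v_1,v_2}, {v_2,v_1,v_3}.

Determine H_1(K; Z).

H_1 = 0.

K has 6 vertices, 12 edges, 8 triangles.
rank ∂_1 = 5, rank ∂_2 = 7 ⇒ b_1 = 12 − 5 − 7 = 0; all invariant factors of ∂_2 are 1 so no torsion. So H_1 = 0.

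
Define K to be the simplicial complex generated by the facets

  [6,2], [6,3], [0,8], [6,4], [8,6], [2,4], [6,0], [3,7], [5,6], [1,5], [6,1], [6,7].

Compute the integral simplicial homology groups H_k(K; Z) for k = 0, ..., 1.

We work with the vertex ordering 0 < 1 < 2 < 3 < 4 < 5 < 6 < 7 < 8. The simplices of K, each written with vertices in increasing order, are:

  0-simplices (9): [0], [1], [2], [3], [4], [5], [6], [7], [8]
  1-simplices (12): [0,6], [0,8], [1,5], [1,6], [2,4], [2,6], [3,6], [3,7], [4,6], [5,6], [6,7], [6,8]

so the chain groups are C_0 ≅ Z^9, C_1 ≅ Z^12.

Boundary ∂_1: C_1 → C_0 is given by ∂[p,q] = [q] − [p].
This gives a 9×12 integer matrix of rank 8; reducing to Smith normal form yields diagonal entries (1,1,1,1,1,1,1,1).

From H_k ≅ ker(∂_k) / im(∂_{k+1}) we obtain:

  H_0: rank C_0 − rank ∂_1 = 9 − 8 = 1, and the invariant factors of ∂_1 are all 1, so H_0 = Z.
  H_1: rank ker ∂_1 − rank ∂_2 = (12 − 8) − 0 = 4, and there is no ∂_2, so H_1 = Z^4.

As a check, the Euler characteristic is 9 − 12 = -3, which agrees with 1 − 4 = -3.

H_0 ≅ Z,  H_1 ≅ Z^4.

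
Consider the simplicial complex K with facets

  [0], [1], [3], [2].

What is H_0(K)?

Order the vertices as 0 < 1 < 2 < 3. Listing each simplex with vertices in this order, K has dimension 0 with simplices:

  0-simplices (4): [0], [1], [2], [3]

Hence C_0 ≅ Z^4.

Reading off H_k = ker ∂_k / im ∂_{k+1}:

  H_0: rank C_0 − rank ∂_1 = 4 − 0 = 4, and there is no ∂_1, so H_0 = Z^4.

H_0 = Z^4.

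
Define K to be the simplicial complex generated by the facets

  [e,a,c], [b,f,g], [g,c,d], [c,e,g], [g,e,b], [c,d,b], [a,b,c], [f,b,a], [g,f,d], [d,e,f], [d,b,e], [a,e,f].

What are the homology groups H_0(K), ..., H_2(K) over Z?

H_0 = Z,  H_1 = Z_2,  H_2 = 0.

Take the total order a < b < c < d < e < f < g on the vertex set. Then K (dimension 2) consists of the simplices:

  0-simplices (7): a, b, c, d, e, f, g
  1-simplices (18): ab, ac, ae, af, bc, bd, be, bf, bg, cd, ce, cg, de, df, dg, ef, eg, fg
  2-simplices (12): abc, abf, ace, aef, bcd, bde, beg, bfg, cdg, ceg, def, dfg

Hence C_0 ≅ Z^7, C_1 ≅ Z^18, C_2 ≅ Z^12.

Boundary ∂_1: C_1 → C_0 is given by ∂[p,q] = [q] − [p]. For instance
  ∂dg = g − d.
This gives a 7×18 integer matrix of rank 6; reducing to Smith normal form yields diagonal entries (1,1,1,1,1,1).

The boundary map ∂_2: C_2 → C_1 acts by ∂[p,q,r] = [q,r] − [p,r] + [p,q]. For instance
  ∂bfg = fg − bg + bf,
  ∂ace = ce − ae + ac.
The resulting 18×12 matrix has rank 12, and its Smith normal form has invariant factors (1,1,1,1,1,1,1,1,1,1,1,2).

From H_k ≅ ker(∂_k) / im(∂_{k+1}) we obtain:

  H_0: rank C_0 − rank ∂_1 = 7 − 6 = 1, and the invariant factors of ∂_1 are all 1, so H_0 = Z.
  H_1: rank ker ∂_1 − rank ∂_2 = (18 − 6) − 12 = 0, and ∂_2 has invariant factor 2 > 1, so H_1 = Z_2.
  H_2: rank ker ∂_2 − rank ∂_3 = (12 − 12) − 0 = 0, and there is no ∂_3, so H_2 = 0.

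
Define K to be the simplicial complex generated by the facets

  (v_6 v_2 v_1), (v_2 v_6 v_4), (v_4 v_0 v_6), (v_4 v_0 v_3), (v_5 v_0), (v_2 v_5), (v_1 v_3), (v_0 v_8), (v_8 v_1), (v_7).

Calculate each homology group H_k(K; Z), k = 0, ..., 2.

Take the total order v_0 < v_1 < v_2 < v_3 < v_4 < v_5 < v_6 < v_7 < v_8 on the vertex set. Then K (dimension 2) consists of the simplices:

  0-simplices (9): [v_0], [v_1], [v_2], [v_3], [v_4], [v_5], [v_6], [v_7], [v_8]
  1-simplices (14): [v_0,v_3], [v_0,v_4], [v_0,v_5], [v_0,v_6], [v_0,v_8], [v_1,v_2], [v_1,v_3], [v_1,v_6], [v_1,v_8], [v_2,v_4], [v_2,v_5], [v_2,v_6], [v_3,v_4], [v_4,v_6]
  2-simplices (4): [v_0,v_3,v_4], [v_0,v_4,v_6], [v_1,v_2,v_6], [v_2,v_4,v_6]

giving chain groups C_0 ≅ Z^9, C_1 ≅ Z^14, C_2 ≅ Z^4.

The boundary map ∂_1: C_1 → C_0 sends each edge [p,q] (with p < q) to q − p.
This gives a 9×14 integer matrix of rank 7; reducing to Smith normal form yields diagonal entries (1,1,1,1,1,1,1).

The boundary map ∂_2: C_2 → C_1 acts by ∂[p,q,r] = [q,r] − [p,r] + [p,q]. For instance
  ∂[v_1,v_2,v_6] = [v_2,v_6] − [v_1,v_6] + [v_1,v_2],
  ∂[v_2,v_4,v_6] = [v_4,v_6] − [v_2,v_6] + [v_2,v_4].
The resulting 14×4 matrix has rank 4, and its Smith normal form has invariant factors (1,1,1,1).

From H_k ≅ ker(∂_k) / im(∂_{k+1}) we obtain:

  H_0: rank C_0 − rank ∂_1 = 9 − 7 = 2, and the invariant factors of ∂_1 are all 1, so H_0 ≅ Z^2.
  H_1: rank ker ∂_1 − rank ∂_2 = (14 − 7) − 4 = 3, and the invariant factors of ∂_2 are all 1, so H_1 ≅ Z^3.
  H_2: rank ker ∂_2 − rank ∂_3 = (4 − 4) − 0 = 0, and there is no ∂_3, so H_2 ≅ 0.

As a check, the Euler characteristic is 9 − 14 + 4 = -1, which agrees with 2 − 3 + 0 = -1.

H_0 = Z^2,  H_1 = Z^3,  H_2 = 0.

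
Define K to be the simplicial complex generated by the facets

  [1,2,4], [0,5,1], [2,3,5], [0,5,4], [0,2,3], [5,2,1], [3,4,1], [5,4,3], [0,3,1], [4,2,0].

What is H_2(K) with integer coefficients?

We work with the vertex ordering 0 < 1 < 2 < 3 < 4 < 5. The simplices of K, each written with vertices in increasing order, are:

  0-simplices (6): [0], [1], [2], [3], [4], [5]
  1-simplices (15): [0,1], [0,2], [0,3], [0,4], [0,5], [1,2], [1,3], [1,4], [1,5], [2,3], [2,4], [2,5], [3,4], [3,5], [4,5]
  2-simplices (10): [0,1,3], [0,1,5], [0,2,3], [0,2,4], [0,4,5], [1,2,4], [1,2,5], [1,3,4], [2,3,5], [3,4,5]

Hence C_0 ≅ Z^6, C_1 ≅ Z^15, C_2 ≅ Z^10.

The boundary map ∂_1: C_1 → C_0 maps an edge to its endpoints' difference, ∂[p,q] = q − p. For instance
  ∂[0,1] = [1] − [0].
This gives a 6×15 integer matrix of rank 5; reducing to Smith normal form yields diagonal entries (1,1,1,1,1).

The boundary map ∂_2: C_2 → C_1 acts by ∂[p,q,r] = [q,r] − [p,r] + [p,q]. For instance
  ∂[0,1,3] = [1,3] − [0,3] + [0,1],
  ∂[1,3,4] = [3,4] − [1,4] + [1,3].
The 15×10 boundary matrix has rank 10 and Smith normal form diag(1,1,1,1,1,1,1,1,1,2).

Computing H_k = (kernel of ∂_k) / (image of ∂_{k+1}):

  H_2: rank ker ∂_2 − rank ∂_3 = (10 − 10) − 0 = 0, and there is no ∂_3, so H_2 = 0.

(K is a triangulation of the real projective plane RP^2.)

H_2 = 0.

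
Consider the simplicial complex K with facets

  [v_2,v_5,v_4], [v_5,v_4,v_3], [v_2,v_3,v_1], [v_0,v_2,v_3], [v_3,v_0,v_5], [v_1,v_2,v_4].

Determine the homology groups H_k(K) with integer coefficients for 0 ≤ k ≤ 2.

Order the vertices as v_0 < v_1 < v_2 < v_3 < v_4 < v_5. Listing each simplex with vertices in this order, K has dimension 2 with simplices:

  0-simplices (6): [v_0], [v_1], [v_2], [v_3], [v_4], [v_5]
  1-simplices (12): [v_0,v_2], [v_0,v_3], [v_0,v_5], [v_1,v_2], [v_1,v_3], [v_1,v_4], [v_2,v_3], [v_2,v_4], [v_2,v_5], [v_3,v_4], [v_3,v_5], [v_4,v_5]
  2-simplices (6): [v_0,v_2,v_3], [v_0,v_3,v_5], [v_1,v_2,v_3], [v_1,v_2,v_4], [v_2,v_4,v_5], [v_3,v_4,v_5]

so the chain groups are C_0 ≅ Z^6, C_1 ≅ Z^12, C_2 ≅ Z^6.

The boundary map ∂_1: C_1 → C_0 maps an edge to its endpoints' difference, ∂[p,q] = q − p. For instance
  ∂[v_1,v_2] = [v_2] − [v_1].
As a 6×12 matrix over Z this has rank 5, with invariant factors (1,1,1,1,1).

The boundary map ∂_2: C_2 → C_1 sends each 2-simplex [p,q,r] to [q,r] − [p,r] + [p,q]. For instance
  ∂[v_0,v_3,v_5] = [v_3,v_5] − [v_0,v_5] + [v_0,v_3],
  ∂[v_2,v_4,v_5] = [v_4,v_5] − [v_2,v_5] + [v_2,v_4].
The 12×6 boundary matrix has rank 6 and Smith normal form diag(1,1,1,1,1,1).

Reading off H_k = ker ∂_k / im ∂_{k+1}:

  H_0: rank C_0 − rank ∂_1 = 6 − 5 = 1, and the invariant factors of ∂_1 are all 1, so H_0 ≅ Z.
  H_1: rank ker ∂_1 − rank ∂_2 = (12 − 5) − 6 = 1, and the invariant factors of ∂_2 are all 1, so H_1 ≅ Z.
  H_2: rank ker ∂_2 − rank ∂_3 = (6 − 6) − 0 = 0, and there is no ∂_3, so H_2 ≅ 0.

H_0 ≅ Z,  H_1 ≅ Z,  H_2 = 0.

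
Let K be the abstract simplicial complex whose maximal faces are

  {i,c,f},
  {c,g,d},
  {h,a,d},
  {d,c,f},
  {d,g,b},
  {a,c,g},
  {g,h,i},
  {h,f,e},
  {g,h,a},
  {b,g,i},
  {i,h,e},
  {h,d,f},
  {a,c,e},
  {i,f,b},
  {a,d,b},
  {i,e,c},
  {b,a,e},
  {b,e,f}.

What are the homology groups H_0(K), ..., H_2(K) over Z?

H_0 ≅ Z,  H_1 ≅ Z ⊕ Z/2Z,  H_2 = 0.

Take the total order a < b < c < d < e < f < g < h < i on the vertex set. Then K (dimension 2) consists of the simplices:

  0-simplices (9): a, b, c, d, e, f, g, h, i
  1-simplices (27): ab, ac, ad, ae, ag, ah, bd, be, bf, bg, bi, cd, ce, cf, cg, ci, df, dg, dh, ef, eh, ei, fh, fi, gh, gi, hi
  2-simplices (18): abd, abe, ace, acg, adh, agh, bdg, bef, bfi, bgi, cdf, cdg, cei, cfi, dfh, efh, ehi, ghi

Hence C_0 ≅ Z^9, C_1 ≅ Z^27, C_2 ≅ Z^18.

∂_1: C_1 → C_0 is given by ∂[p,q] = [q] − [p].
This gives a 9×27 integer matrix of rank 8; reducing to Smith normal form yields diagonal entries (1,1,1,1,1,1,1,1).

The boundary map ∂_2: C_2 → C_1 sends each 2-simplex [p,q,r] to [q,r] − [p,r] + [p,q]. For instance
  ∂ghi = hi − gi + gh,
  ∂abd = bd − ad + ab.
This gives a 27×18 integer matrix of rank 18; reducing to Smith normal form yields diagonal entries (1,1,1,1,1,1,1,1,1,1,1,1,1,1,1,1,1,2).

Reading off H_k = ker ∂_k / im ∂_{k+1}:

  H_0: rank C_0 − rank ∂_1 = 9 − 8 = 1, and the invariant factors of ∂_1 are all 1, so H_0 = Z.
  H_1: rank ker ∂_1 − rank ∂_2 = (27 − 8) − 18 = 1, and ∂_2 has invariant factor 2 > 1, so H_1 = Z ⊕ Z/2Z.
  H_2: rank ker ∂_2 − rank ∂_3 = (18 − 18) − 0 = 0, and there is no ∂_3, so H_2 = 0.

As a check, the Euler characteristic is 9 − 27 + 18 = 0, which agrees with 1 − 1 + 0 = 0.
(K is a triangulation of the Klein bottle.)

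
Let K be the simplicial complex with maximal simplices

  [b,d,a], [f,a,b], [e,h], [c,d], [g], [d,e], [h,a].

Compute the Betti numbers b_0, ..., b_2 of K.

b_0 = 2, b_1 = 1, b_2 = 0.

Fix the vertex order a < b < c < d < e < f < g < h and write every simplex with vertices in increasing order. Then dim K = 2 and the simplices of K are:

  0-simplices (8): a, b, c, d, e, f, g, h
  1-simplices (9): ab, ad, af, ah, bd, bf, cd, de, eh
  2-simplices (2): abd, abf

so the chain groups are C_0 ≅ Z^8, C_1 ≅ Z^9, C_2 ≅ Z^2.

Boundary ∂_1: C_1 → C_0 sends each edge [p,q] (with p < q) to q − p.
As a 8×9 matrix over Z this has rank 6, with invariant factors (1,1,1,1,1,1).

Boundary ∂_2: C_2 → C_1 sends each 2-simplex [p,q,r] to [q,r] − [p,r] + [p,q]. For instance
  ∂abd = bd − ad + ab,
  ∂abf = bf − af + ab.
The 9×2 boundary matrix has rank 2 and Smith normal form diag(1,1).

Computing H_k = (kernel of ∂_k) / (image of ∂_{k+1}):

  H_0: rank C_0 − rank ∂_1 = 8 − 6 = 2, and the invariant factors of ∂_1 are all 1, so H_0 = Z^2.
  H_1: rank ker ∂_1 − rank ∂_2 = (9 − 6) − 2 = 1, and the invariant factors of ∂_2 are all 1, so H_1 = Z.
  H_2: rank ker ∂_2 − rank ∂_3 = (2 − 2) − 0 = 0, and there is no ∂_3, so H_2 = 0.

Hence the Betti numbers are b_0 = 2, b_1 = 1, b_2 = 0.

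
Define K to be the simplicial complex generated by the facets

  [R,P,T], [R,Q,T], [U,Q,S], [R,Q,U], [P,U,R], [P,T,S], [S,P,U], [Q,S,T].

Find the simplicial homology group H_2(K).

K has 6 vertices, 12 edges, 8 triangles.
rank ∂_2 = 7, rank ∂_3 = 0 ⇒ b_2 = 8 − 7 − 0 = 1. So H_2 ≅ Z.

H_2 = Z.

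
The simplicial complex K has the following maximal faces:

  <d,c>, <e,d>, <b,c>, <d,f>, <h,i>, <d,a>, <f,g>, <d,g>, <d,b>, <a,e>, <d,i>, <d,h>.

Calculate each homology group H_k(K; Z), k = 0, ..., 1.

Take the total order a < b < c < d < e < f < g < h < i on the vertex set. Then K (dimension 1) consists of the simplices:

  0-simplices (9): a, b, c, d, e, f, g, h, i
  1-simplices (12): ad, ae, bc, bd, cd, de, df, dg, dh, di, fg, hi

so the chain groups are C_0 ≅ Z^9, C_1 ≅ Z^12.

Boundary ∂_1: C_1 → C_0 is given by ∂[p,q] = [q] − [p].
This gives a 9×12 integer matrix of rank 8; reducing to Smith normal form yields diagonal entries (1,1,1,1,1,1,1,1).

Computing H_k = (kernel of ∂_k) / (image of ∂_{k+1}):

  H_0: rank C_0 − rank ∂_1 = 9 − 8 = 1, and the invariant factors of ∂_1 are all 1, so H_0 = Z.
  H_1: rank ker ∂_1 − rank ∂_2 = (12 − 8) − 0 = 4, and there is no ∂_2, so H_1 = Z^4.

As a check, the Euler characteristic is 9 − 12 = -3, which agrees with 1 − 4 = -3.

H_0 = Z,  H_1 = Z^4.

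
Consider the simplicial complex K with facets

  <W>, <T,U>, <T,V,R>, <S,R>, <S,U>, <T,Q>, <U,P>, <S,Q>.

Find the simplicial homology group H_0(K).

Fix the vertex order P < Q < R < S < T < U < V < W and write every simplex with vertices in increasing order. Then dim K = 2 and the simplices of K are:

  0-simplices (8): P, Q, R, S, T, U, V, W
  1-simplices (9): PU, QS, QT, RS, RT, RV, SU, TU, TV
  2-simplices (1): RTV

Hence C_0 ≅ Z^8, C_1 ≅ Z^9, C_2 ≅ Z^1.

∂_1: C_1 → C_0 sends each edge [p,q] (with p < q) to q − p.
As a 8×9 matrix over Z this has rank 6, with invariant factors (1,1,1,1,1,1).

Boundary ∂_2: C_2 → C_1 sends each 2-simplex [p,q,r] to [q,r] − [p,r] + [p,q]. For instance
  ∂RTV = TV − RV + RT.
The resulting 9×1 matrix has rank 1, and its Smith normal form has invariant factors (1).

Reading off H_k = ker ∂_k / im ∂_{k+1}:

  H_0: rank C_0 − rank ∂_1 = 8 − 6 = 2, and the invariant factors of ∂_1 are all 1, so H_0 ≅ Z^2.

H_0 ≅ Z^2.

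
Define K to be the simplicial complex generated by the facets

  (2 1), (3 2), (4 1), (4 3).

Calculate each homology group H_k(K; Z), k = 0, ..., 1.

H_0 ≅ Z,  H_1 ≅ Z.

Fix the vertex order 1 < 2 < 3 < 4 and write every simplex with vertices in increasing order. Then dim K = 1 and the simplices of K are:

  0-simplices (4): [1], [2], [3], [4]
  1-simplices (4): [1,2], [1,4], [2,3], [3,4]

giving chain groups C_0 ≅ Z^4, C_1 ≅ Z^4.

The boundary map ∂_1: C_1 → C_0 is given by ∂[p,q] = [q] − [p]. For instance
  ∂[1,4] = [4] − [1].
This gives a 4×4 integer matrix of rank 3; reducing to Smith normal form yields diagonal entries (1,1,1).

From H_k ≅ ker(∂_k) / im(∂_{k+1}) we obtain:

  H_0: rank C_0 − rank ∂_1 = 4 − 3 = 1, and the invariant factors of ∂_1 are all 1, so H_0 = Z.
  H_1: rank ker ∂_1 − rank ∂_2 = (4 − 3) − 0 = 1, and there is no ∂_2, so H_1 = Z.

As a check, the Euler characteristic is 4 − 4 = 0, which agrees with 1 − 1 = 0.
(K is a triangulation of the circle S^1.)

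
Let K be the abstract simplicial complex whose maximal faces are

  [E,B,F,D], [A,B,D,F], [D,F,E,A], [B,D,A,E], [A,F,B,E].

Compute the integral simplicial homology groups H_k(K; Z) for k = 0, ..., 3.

H_0 ≅ Z,  H_1 = 0,  H_2 = 0,  H_3 ≅ Z.

K has 5 vertices, 10 edges, 10 triangles, 5 3-simplices.
rank ∂_0 = 0, rank ∂_1 = 4 ⇒ b_0 = 5 − 0 − 4 = 1; all invariant factors of ∂_1 are 1 so no torsion. So H_0 = Z.
rank ∂_1 = 4, rank ∂_2 = 6 ⇒ b_1 = 10 − 4 − 6 = 0; all invariant factors of ∂_2 are 1 so no torsion. So H_1 = 0.
rank ∂_2 = 6, rank ∂_3 = 4 ⇒ b_2 = 10 − 6 − 4 = 0; all invariant factors of ∂_3 are 1 so no torsion. So H_2 = 0.
rank ∂_3 = 4, rank ∂_4 = 0 ⇒ b_3 = 5 − 4 − 0 = 1. So H_3 = Z.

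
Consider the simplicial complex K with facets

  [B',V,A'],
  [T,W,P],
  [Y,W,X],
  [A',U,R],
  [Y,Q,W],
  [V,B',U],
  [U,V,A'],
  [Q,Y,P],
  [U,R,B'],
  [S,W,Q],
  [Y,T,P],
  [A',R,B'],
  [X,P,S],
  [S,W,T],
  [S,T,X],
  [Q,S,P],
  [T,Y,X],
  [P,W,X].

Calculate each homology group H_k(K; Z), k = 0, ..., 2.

H_0 = Z^2,  H_1 = Z/2,  H_2 = Z.

Order the vertices as P < Q < R < S < T < U < V < W < X < Y < A' < B'. Listing each simplex with vertices in this order, K has dimension 2 with simplices:

  0-simplices (12): [P], [Q], [R], [S], [T], [U], [V], [W], [X], [Y], [A'], [B']
  1-simplices (27): (27 of them)
  2-simplices (18): (18 of them)

Hence C_0 ≅ Z^12, C_1 ≅ Z^27, C_2 ≅ Z^18.

Boundary ∂_1: C_1 → C_0 sends each edge [p,q] (with p < q) to q − p. For instance
  ∂[P,S] = [S] − [P].
This gives a 12×27 integer matrix of rank 10; reducing to Smith normal form yields diagonal entries (1,1,1,1,1,1,1,1,1,1).

Boundary ∂_2: C_2 → C_1 maps a triangle to the signed sum of its edges. For instance
  ∂[T,X,Y] = [X,Y] − [T,Y] + [T,X],
  ∂[W,X,Y] = [X,Y] − [W,Y] + [W,X].
The 27×18 boundary matrix has rank 17 and Smith normal form diag(1,1,1,1,1,1,1,1,1,1,1,1,1,1,1,1,2).

Reading off H_k = ker ∂_k / im ∂_{k+1}:

  H_0: rank C_0 − rank ∂_1 = 12 − 10 = 2, and the invariant factors of ∂_1 are all 1, so H_0 ≅ Z^2.
  H_1: rank ker ∂_1 − rank ∂_2 = (27 − 10) − 17 = 0, and ∂_2 has invariant factor 2 > 1, so H_1 ≅ Z/2.
  H_2: rank ker ∂_2 − rank ∂_3 = (18 − 17) − 0 = 1, and there is no ∂_3, so H_2 ≅ Z.

As a check, the Euler characteristic is 12 − 27 + 18 = 3, which agrees with 2 − 0 + 1 = 3.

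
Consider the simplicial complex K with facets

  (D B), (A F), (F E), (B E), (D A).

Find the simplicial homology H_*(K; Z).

K has 5 vertices, 5 edges.
rank ∂_0 = 0, rank ∂_1 = 4 ⇒ b_0 = 5 − 0 − 4 = 1; all invariant factors of ∂_1 are 1 so no torsion. So H_0 ≅ Z.
rank ∂_1 = 4, rank ∂_2 = 0 ⇒ b_1 = 5 − 4 − 0 = 1. So H_1 ≅ Z.

H_0 ≅ Z,  H_1 ≅ Z.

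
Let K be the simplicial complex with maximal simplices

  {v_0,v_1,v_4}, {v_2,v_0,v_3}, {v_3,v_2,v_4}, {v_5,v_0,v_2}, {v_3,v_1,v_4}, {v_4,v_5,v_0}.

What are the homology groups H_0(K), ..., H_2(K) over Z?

We work with the vertex ordering v_0 < v_1 < v_2 < v_3 < v_4 < v_5. The simplices of K, each written with vertices in increasing order, are:

  0-simplices (6): [v_0], [v_1], [v_2], [v_3], [v_4], [v_5]
  1-simplices (12): [v_0,v_1], [v_0,v_2], [v_0,v_3], [v_0,v_4], [v_0,v_5], [v_1,v_3], [v_1,v_4], [v_2,v_3], [v_2,v_4], [v_2,v_5], [v_3,v_4], [v_4,v_5]
  2-simplices (6): [v_0,v_1,v_4], [v_0,v_2,v_3], [v_0,v_2,v_5], [v_0,v_4,v_5], [v_1,v_3,v_4], [v_2,v_3,v_4]

giving chain groups C_0 ≅ Z^6, C_1 ≅ Z^12, C_2 ≅ Z^6.

The boundary map ∂_1: C_1 → C_0 is given by ∂[p,q] = [q] − [p].
As a 6×12 matrix over Z this has rank 5, with invariant factors (1,1,1,1,1).

Boundary ∂_2: C_2 → C_1 sends each 2-simplex [p,q,r] to [q,r] − [p,r] + [p,q]. For instance
  ∂[v_0,v_1,v_4] = [v_1,v_4] − [v_0,v_4] + [v_0,v_1],
  ∂[v_1,v_3,v_4] = [v_3,v_4] − [v_1,v_4] + [v_1,v_3].
The resulting 12×6 matrix has rank 6, and its Smith normal form has invariant factors (1,1,1,1,1,1).

Computing H_k = (kernel of ∂_k) / (image of ∂_{k+1}):

  H_0: rank C_0 − rank ∂_1 = 6 − 5 = 1, and the invariant factors of ∂_1 are all 1, so H_0 ≅ Z.
  H_1: rank ker ∂_1 − rank ∂_2 = (12 − 5) − 6 = 1, and the invariant factors of ∂_2 are all 1, so H_1 ≅ Z.
  H_2: rank ker ∂_2 − rank ∂_3 = (6 − 6) − 0 = 0, and there is no ∂_3, so H_2 ≅ 0.

(K is a triangulation of the cylinder S^1 x I.)

H_0 = Z,  H_1 = Z,  H_2 = 0.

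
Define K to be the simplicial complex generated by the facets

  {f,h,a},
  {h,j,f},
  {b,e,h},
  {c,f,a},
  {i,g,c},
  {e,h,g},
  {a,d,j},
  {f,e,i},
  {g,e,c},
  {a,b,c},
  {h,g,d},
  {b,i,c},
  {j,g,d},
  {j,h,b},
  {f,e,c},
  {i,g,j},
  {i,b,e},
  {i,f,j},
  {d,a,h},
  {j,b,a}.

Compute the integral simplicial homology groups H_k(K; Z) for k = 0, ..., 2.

We work with the vertex ordering a < b < c < d < e < f < g < h < i < j. The simplices of K, each written with vertices in increasing order, are:

  0-simplices (10): a, b, c, d, e, f, g, h, i, j
  1-simplices (30): ab, ac, ad, af, ah, aj, bc, be, bh, bi, bj, ce, cf, cg, ci, dg, dh, dj, ef, eg, eh, ei, fh, fi, fj, gh, gi, gj, hj, ij
  2-simplices (20): abc, abj, acf, adh, adj, afh, bci, beh, bei, bhj, cef, ceg, cgi, dgh, dgj, efi, egh, fhj, fij, gij

giving chain groups C_0 ≅ Z^10, C_1 ≅ Z^30, C_2 ≅ Z^20.

Boundary ∂_1: C_1 → C_0 maps an edge to its endpoints' difference, ∂[p,q] = q − p. For instance
  ∂ce = e − c.
The 10×30 boundary matrix has rank 9 and Smith normal form diag(1,1,1,1,1,1,1,1,1).

The boundary map ∂_2: C_2 → C_1 sends each 2-simplex [p,q,r] to [q,r] − [p,r] + [p,q]. For instance
  ∂beh = eh − bh + be,
  ∂fhj = hj − fj + fh.
The resulting 30×20 matrix has rank 20, and its Smith normal form has invariant factors (1,1,1,1,1,1,1,1,1,1,1,1,1,1,1,1,1,1,1,2).

Reading off H_k = ker ∂_k / im ∂_{k+1}:

  H_0: rank C_0 − rank ∂_1 = 10 − 9 = 1, and the invariant factors of ∂_1 are all 1, so H_0 ≅ Z.
  H_1: rank ker ∂_1 − rank ∂_2 = (30 − 9) − 20 = 1, and ∂_2 has invariant factor 2 > 1, so H_1 ≅ Z ⊕ Z/2.
  H_2: rank ker ∂_2 − rank ∂_3 = (20 − 20) − 0 = 0, and there is no ∂_3, so H_2 ≅ 0.

As a check, the Euler characteristic is 10 − 30 + 20 = 0, which agrees with 1 − 1 + 0 = 0.

H_0 ≅ Z,  H_1 ≅ Z ⊕ Z/2,  H_2 = 0.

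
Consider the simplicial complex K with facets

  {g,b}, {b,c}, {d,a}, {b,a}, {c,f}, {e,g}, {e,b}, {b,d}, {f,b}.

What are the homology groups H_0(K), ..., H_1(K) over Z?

Take the total order a < b < c < d < e < f < g on the vertex set. Then K (dimension 1) consists of the simplices:

  0-simplices (7): a, b, c, d, e, f, g
  1-simplices (9): ab, ad, bc, bd, be, bf, bg, cf, eg

giving chain groups C_0 ≅ Z^7, C_1 ≅ Z^9.

∂_1: C_1 → C_0 sends each edge [p,q] (with p < q) to q − p. For instance
  ∂bf = f − b.
The 7×9 boundary matrix has rank 6 and Smith normal form diag(1,1,1,1,1,1).

Computing H_k = (kernel of ∂_k) / (image of ∂_{k+1}):

  H_0: rank C_0 − rank ∂_1 = 7 − 6 = 1, and the invariant factors of ∂_1 are all 1, so H_0 ≅ Z.
  H_1: rank ker ∂_1 − rank ∂_2 = (9 − 6) − 0 = 3, and there is no ∂_2, so H_1 ≅ Z^3.

(K is a triangulation of a wedge of 3 circles.)

H_0 ≅ Z,  H_1 ≅ Z^3.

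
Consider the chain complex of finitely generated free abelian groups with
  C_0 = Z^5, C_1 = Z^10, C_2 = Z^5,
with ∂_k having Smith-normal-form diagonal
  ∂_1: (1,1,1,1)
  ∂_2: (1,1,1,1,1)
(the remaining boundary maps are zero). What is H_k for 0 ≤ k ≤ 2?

H_0: b_0 = 5 − 0 − 4 = 1; torsion from ∂_1 factors > 1: none. So H_0 = Z.
H_1: b_1 = 10 − 4 − 5 = 1; torsion from ∂_2 factors > 1: none. So H_1 = Z.
H_2: b_2 = 5 − 5 − 0 = 0; torsion from ∂_3 factors > 1: none. So H_2 = 0.

H_0 = Z,  H_1 = Z,  H_2 = 0.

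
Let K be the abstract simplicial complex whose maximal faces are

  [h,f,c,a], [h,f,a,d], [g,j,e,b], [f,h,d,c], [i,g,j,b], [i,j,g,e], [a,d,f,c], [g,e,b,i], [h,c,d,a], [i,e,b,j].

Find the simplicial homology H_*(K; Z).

Take the total order a < b < c < d < e < f < g < h < i < j on the vertex set. Then K (dimension 3) consists of the simplices:

  0-simplices (10): a, b, c, d, e, f, g, h, i, j
  1-simplices (20): ac, ad, af, ah, be, bg, bi, bj, cd, cf, ch, df, dh, eg, ei, ej, fh, gi, gj, ij
  2-simplices (20): acd, acf, ach, adf, adh, afh, beg, bei, bej, bgi, bgj, bij, cdf, cdh, cfh, dfh, egi, egj, eij, gij
  3-simplices (10): acdf, acdh, acfh, adfh, begi, begj, beij, bgij, cdfh, egij

Hence C_0 ≅ Z^10, C_1 ≅ Z^20, C_2 ≅ Z^20, C_3 ≅ Z^10.

∂_1: C_1 → C_0 maps an edge to its endpoints' difference, ∂[p,q] = q − p.
This gives a 10×20 integer matrix of rank 8; reducing to Smith normal form yields diagonal entries (1,1,1,1,1,1,1,1).

Boundary ∂_2: C_2 → C_1 sends each 2-simplex [p,q,r] to [q,r] − [p,r] + [p,q]. For instance
  ∂acd = cd − ad + ac,
  ∂beg = eg − bg + be.
As a 20×20 matrix over Z this has rank 12, with invariant factors (1,1,1,1,1,1,1,1,1,1,1,1).

∂_3: C_3 → C_2 sends each 3-simplex σ to the alternating sum Σ_i (−1)^i (σ with its i-th vertex removed). For instance
  ∂acdf = cdf − adf + acf − acd,
  ∂adfh = dfh − afh + adh − adf.
The 20×10 boundary matrix has rank 8 and Smith normal form diag(1,1,1,1,1,1,1,1).

From H_k ≅ ker(∂_k) / im(∂_{k+1}) we obtain:

  H_0: rank C_0 − rank ∂_1 = 10 − 8 = 2, and the invariant factors of ∂_1 are all 1, so H_0 = Z^2.
  H_1: rank ker ∂_1 − rank ∂_2 = (20 − 8) − 12 = 0, and the invariant factors of ∂_2 are all 1, so H_1 = 0.
  H_2: rank ker ∂_2 − rank ∂_3 = (20 − 12) − 8 = 0, and the invariant factors of ∂_3 are all 1, so H_2 = 0.
  H_3: rank ker ∂_3 − rank ∂_4 = (10 − 8) − 0 = 2, and there is no ∂_4, so H_3 = Z^2.

As a check, the Euler characteristic is 10 − 20 + 20 − 10 = 0, which agrees with 2 − 0 + 0 − 2 = 0.
(K is a triangulation of the disjoint union of the 3-sphere S^3 and the 3-sphere S^3.)

H_0 = Z^2,  H_1 = 0,  H_2 = 0,  H_3 = Z^2.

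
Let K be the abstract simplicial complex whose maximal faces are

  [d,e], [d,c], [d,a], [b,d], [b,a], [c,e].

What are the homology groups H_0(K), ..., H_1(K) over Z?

We work with the vertex ordering a < b < c < d < e. The simplices of K, each written with vertices in increasing order, are:

  0-simplices (5): a, b, c, d, e
  1-simplices (6): ab, ad, bd, cd, ce, de

Hence C_0 ≅ Z^5, C_1 ≅ Z^6.

Boundary ∂_1: C_1 → C_0 maps an edge to its endpoints' difference, ∂[p,q] = q − p.
As a 5×6 matrix over Z this has rank 4, with invariant factors (1,1,1,1).

Reading off H_k = ker ∂_k / im ∂_{k+1}:

  H_0: rank C_0 − rank ∂_1 = 5 − 4 = 1, and the invariant factors of ∂_1 are all 1, so H_0 = Z.
  H_1: rank ker ∂_1 − rank ∂_2 = (6 − 4) − 0 = 2, and there is no ∂_2, so H_1 = Z^2.

As a check, the Euler characteristic is 5 − 6 = -1, which agrees with 1 − 2 = -1.

H_0 ≅ Z,  H_1 ≅ Z^2.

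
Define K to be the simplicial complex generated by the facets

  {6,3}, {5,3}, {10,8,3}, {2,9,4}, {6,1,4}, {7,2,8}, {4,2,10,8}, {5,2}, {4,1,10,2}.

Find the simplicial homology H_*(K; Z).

We work with the vertex ordering 1 < 2 < 3 < 4 < 5 < 6 < 7 < 8 < 9 < 10. The simplices of K, each written with vertices in increasing order, are:

  0-simplices (10): [1], [2], [3], [4], [5], [6], [7], [8], [9], [10]
  1-simplices (20): [1,2], [1,4], [1,6], [1,10], [2,4], [2,5], [2,7], [2,8], [2,9], [2,10], [3,5], [3,6], [3,8], [3,10], [4,6], [4,8], [4,9], [4,10], [7,8], [8,10]
  2-simplices (11): [1,2,4], [1,2,10], [1,4,6], [1,4,10], [2,4,8], [2,4,9], [2,4,10], [2,7,8], [2,8,10], [3,8,10], [4,8,10]
  3-simplices (2): [1,2,4,10], [2,4,8,10]

so the chain groups are C_0 ≅ Z^10, C_1 ≅ Z^20, C_2 ≅ Z^11, C_3 ≅ Z^2.

∂_1: C_1 → C_0 is given by ∂[p,q] = [q] − [p].
The resulting 10×20 matrix has rank 9, and its Smith normal form has invariant factors (1,1,1,1,1,1,1,1,1).

Boundary ∂_2: C_2 → C_1 acts by ∂[p,q,r] = [q,r] − [p,r] + [p,q]. For instance
  ∂[1,2,10] = [2,10] − [1,10] + [1,2],
  ∂[2,7,8] = [7,8] − [2,8] + [2,7].
This gives a 20×11 integer matrix of rank 9; reducing to Smith normal form yields diagonal entries (1,1,1,1,1,1,1,1,1).

Boundary ∂_3: C_3 → C_2 sends each 3-simplex σ to the alternating sum Σ_i (−1)^i (σ with its i-th vertex removed). For instance
  ∂[2,4,8,10] = [4,8,10] − [2,8,10] + [2,4,10] − [2,4,8],
  ∂[1,2,4,10] = [2,4,10] − [1,4,10] + [1,2,10] − [1,2,4].
The 11×2 boundary matrix has rank 2 and Smith normal form diag(1,1).

From H_k ≅ ker(∂_k) / im(∂_{k+1}) we obtain:

  H_0: rank C_0 − rank ∂_1 = 10 − 9 = 1, and the invariant factors of ∂_1 are all 1, so H_0 = Z.
  H_1: rank ker ∂_1 − rank ∂_2 = (20 − 9) − 9 = 2, and the invariant factors of ∂_2 are all 1, so H_1 = Z^2.
  H_2: rank ker ∂_2 − rank ∂_3 = (11 − 9) − 2 = 0, and the invariant factors of ∂_3 are all 1, so H_2 = 0.
  H_3: rank ker ∂_3 − rank ∂_4 = (2 − 2) − 0 = 0, and there is no ∂_4, so H_3 = 0.

As a check, the Euler characteristic is 10 − 20 + 11 − 2 = -1, which agrees with 1 − 2 + 0 − 0 = -1.

H_0 ≅ Z,  H_1 ≅ Z^2,  H_2 = 0,  H_3 = 0.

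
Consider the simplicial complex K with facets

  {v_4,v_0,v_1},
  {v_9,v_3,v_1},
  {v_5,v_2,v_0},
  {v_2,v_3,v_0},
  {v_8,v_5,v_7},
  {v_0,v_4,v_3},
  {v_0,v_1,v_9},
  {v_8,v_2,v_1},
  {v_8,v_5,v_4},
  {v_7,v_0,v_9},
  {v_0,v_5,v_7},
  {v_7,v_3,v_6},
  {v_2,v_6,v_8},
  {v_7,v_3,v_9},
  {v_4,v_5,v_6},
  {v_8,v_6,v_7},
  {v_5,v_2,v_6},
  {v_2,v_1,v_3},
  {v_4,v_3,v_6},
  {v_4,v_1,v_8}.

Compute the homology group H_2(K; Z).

We work with the vertex ordering v_0 < v_1 < v_2 < v_3 < v_4 < v_5 < v_6 < v_7 < v_8 < v_9. The simplices of K, each written with vertices in increasing order, are:

  0-simplices (10): [v_0], [v_1], [v_2], [v_3], [v_4], [v_5], [v_6], [v_7], [v_8], [v_9]
  1-simplices (30): (30 of them)
  2-simplices (20): (20 of them)

Hence C_0 ≅ Z^10, C_1 ≅ Z^30, C_2 ≅ Z^20.

The boundary map ∂_1: C_1 → C_0 is given by ∂[p,q] = [q] − [p]. For instance
  ∂[v_1,v_4] = [v_4] − [v_1].
The resulting 10×30 matrix has rank 9, and its Smith normal form has invariant factors (1,1,1,1,1,1,1,1,1).

The boundary map ∂_2: C_2 → C_1 acts by ∂[p,q,r] = [q,r] − [p,r] + [p,q]. For instance
  ∂[v_2,v_6,v_8] = [v_6,v_8] − [v_2,v_8] + [v_2,v_6],
  ∂[v_0,v_5,v_7] = [v_5,v_7] − [v_0,v_7] + [v_0,v_5].
As a 30×20 matrix over Z this has rank 20, with invariant factors (1,1,1,1,1,1,1,1,1,1,1,1,1,1,1,1,1,1,1,2).

Now H_k = ker ∂_k / im ∂_{k+1}, so:

  H_2: rank ker ∂_2 − rank ∂_3 = (20 − 20) − 0 = 0, and there is no ∂_3, so H_2 = 0.

(K is a triangulation of the Klein bottle.)

H_2 = 0.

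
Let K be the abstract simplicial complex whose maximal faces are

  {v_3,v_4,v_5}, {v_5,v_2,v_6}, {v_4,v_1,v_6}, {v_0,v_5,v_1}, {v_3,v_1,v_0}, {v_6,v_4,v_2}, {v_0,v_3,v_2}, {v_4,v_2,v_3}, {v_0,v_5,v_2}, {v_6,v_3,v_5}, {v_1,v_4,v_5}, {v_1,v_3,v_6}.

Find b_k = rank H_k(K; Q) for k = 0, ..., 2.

We work with the vertex ordering v_0 < v_1 < v_2 < v_3 < v_4 < v_5 < v_6. The simplices of K, each written with vertices in increasing order, are:

  0-simplices (7): [v_0], [v_1], [v_2], [v_3], [v_4], [v_5], [v_6]
  1-simplices (18): (18 of them)
  2-simplices (12): (12 of them)

giving chain groups C_0 ≅ Z^7, C_1 ≅ Z^18, C_2 ≅ Z^12.

∂_1: C_1 → C_0 sends each edge [p,q] (with p < q) to q − p. For instance
  ∂[v_2,v_6] = [v_6] − [v_2].
The resulting 7×18 matrix has rank 6, and its Smith normal form has invariant factors (1,1,1,1,1,1).

Boundary ∂_2: C_2 → C_1 acts by ∂[p,q,r] = [q,r] − [p,r] + [p,q]. For instance
  ∂[v_0,v_2,v_5] = [v_2,v_5] − [v_0,v_5] + [v_0,v_2],
  ∂[v_0,v_1,v_5] = [v_1,v_5] − [v_0,v_5] + [v_0,v_1].
As a 18×12 matrix over Z this has rank 12, with invariant factors (1,1,1,1,1,1,1,1,1,1,1,2).

Now H_k = ker ∂_k / im ∂_{k+1}, so:

  H_0: rank C_0 − rank ∂_1 = 7 − 6 = 1, and the invariant factors of ∂_1 are all 1, so H_0 ≅ Z.
  H_1: rank ker ∂_1 − rank ∂_2 = (18 − 6) − 12 = 0, and ∂_2 has invariant factor 2 > 1, so H_1 ≅ Z/2.
  H_2: rank ker ∂_2 − rank ∂_3 = (12 − 12) − 0 = 0, and there is no ∂_3, so H_2 ≅ 0.

As a check, the Euler characteristic is 7 − 18 + 12 = 1, which agrees with 1 − 0 + 0 = 1.

Hence the Betti numbers are b_0 = 1, b_1 = 0, b_2 = 0.

b_0 = 1, b_1 = 0, b_2 = 0.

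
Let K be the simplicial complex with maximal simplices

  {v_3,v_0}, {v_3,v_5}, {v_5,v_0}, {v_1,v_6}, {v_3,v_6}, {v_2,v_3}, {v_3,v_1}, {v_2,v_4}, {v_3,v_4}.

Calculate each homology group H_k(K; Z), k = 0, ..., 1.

H_0 ≅ Z,  H_1 ≅ Z^3.

Order the vertices as v_0 < v_1 < v_2 < v_3 < v_4 < v_5 < v_6. Listing each simplex with vertices in this order, K has dimension 1 with simplices:

  0-simplices (7): [v_0], [v_1], [v_2], [v_3], [v_4], [v_5], [v_6]
  1-simplices (9): [v_0,v_3], [v_0,v_5], [v_1,v_3], [v_1,v_6], [v_2,v_3], [v_2,v_4], [v_3,v_4], [v_3,v_5], [v_3,v_6]

so the chain groups are C_0 ≅ Z^7, C_1 ≅ Z^9.

∂_1: C_1 → C_0 sends each edge [p,q] (with p < q) to q − p. For instance
  ∂[v_0,v_5] = [v_5] − [v_0].
As a 7×9 matrix over Z this has rank 6, with invariant factors (1,1,1,1,1,1).

Reading off H_k = ker ∂_k / im ∂_{k+1}:

  H_0: rank C_0 − rank ∂_1 = 7 − 6 = 1, and the invariant factors of ∂_1 are all 1, so H_0 ≅ Z.
  H_1: rank ker ∂_1 − rank ∂_2 = (9 − 6) − 0 = 3, and there is no ∂_2, so H_1 ≅ Z^3.

As a check, the Euler characteristic is 7 − 9 = -2, which agrees with 1 − 3 = -2.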